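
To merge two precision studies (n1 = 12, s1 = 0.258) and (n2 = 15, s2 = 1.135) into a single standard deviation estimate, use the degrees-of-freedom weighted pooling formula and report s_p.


s_p = sqrt(((n1-1)*s1^2 + (n2-1)*s2^2) / (n1+n2-2))
numerator = (12-1)*0.258^2 + (15-1)*1.135^2 = 0.732204 + 18.03515 = 18.767354
denominator = 12 + 15 - 2 = 25
s_p^2 = 18.767354 / 25 = 0.75069416
s_p = sqrt(0.75069416) = 0.8664

0.8664


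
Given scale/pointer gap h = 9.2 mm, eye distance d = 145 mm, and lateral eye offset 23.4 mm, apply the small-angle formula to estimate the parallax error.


error = h * offset / d
= 9.2 * 23.4 / 145
= 1.4847

1.4847


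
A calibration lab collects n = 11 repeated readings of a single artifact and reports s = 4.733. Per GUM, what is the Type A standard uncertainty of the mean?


u_A = s / sqrt(n)
u_A = 4.733 / sqrt(11)
u_A = 4.733 / 3.3166248
u_A = 1.4271

1.4271


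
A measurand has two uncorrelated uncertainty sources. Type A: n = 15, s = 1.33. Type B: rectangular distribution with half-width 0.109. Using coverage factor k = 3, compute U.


u_A = s / sqrt(n) = 1.33 / sqrt(15) = 0.34340452
u_B = half_width / sqrt(3) = 0.109 / sqrt(3) = 0.062931179
uc = sqrt(u_A^2 + u_B^2) = sqrt(0.34340452^2 + 0.062931179^2) = 0.34912318
U = k * uc = 3 * 0.34912318
U = 1.0474

1.0474


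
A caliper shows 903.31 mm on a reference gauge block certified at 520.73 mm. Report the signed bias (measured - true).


Systematic error = measured - true
= 903.31 - 520.73
= 382.5800

382.5800


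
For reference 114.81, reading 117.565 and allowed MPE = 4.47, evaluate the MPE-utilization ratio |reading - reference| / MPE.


e = indication - reference = 117.565 - 114.81 = 2.7550
|e| = 2.7550
ratio = |e| / MPE = 2.7550 / 4.47
ratio = 0.6163

0.6163


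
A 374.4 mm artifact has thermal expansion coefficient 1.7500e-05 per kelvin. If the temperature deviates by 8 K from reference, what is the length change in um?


dL = L * alpha * dT
= 374.4 * 1.7500e-05 * 8
= 0.0524160 mm
dL_um = 0.0524160 * 1000 = 52.4160 um

52.4160


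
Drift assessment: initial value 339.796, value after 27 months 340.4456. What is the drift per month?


rate = (v2 - v1) / months
= (340.4456 - 339.796) / 27
= 0.6496 / 27
= 0.0241

0.0241


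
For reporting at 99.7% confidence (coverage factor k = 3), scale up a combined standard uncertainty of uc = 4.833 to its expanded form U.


U = k * uc
U = 3 * 4.833
U = 14.4990

14.4990


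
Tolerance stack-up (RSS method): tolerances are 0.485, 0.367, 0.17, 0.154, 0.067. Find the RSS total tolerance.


RSS = sqrt(0.485^2 + 0.367^2 + 0.17^2 + 0.154^2 + 0.067^2)
= sqrt(0.427019)
= 0.6535

0.6535


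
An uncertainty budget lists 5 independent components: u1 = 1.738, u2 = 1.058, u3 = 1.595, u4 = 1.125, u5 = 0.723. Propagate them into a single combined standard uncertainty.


uc = sqrt(1.738^2 + 1.058^2 + 1.595^2 + 1.125^2 + 0.723^2)
uc = sqrt(8.472387)
uc = 2.9107

2.9107


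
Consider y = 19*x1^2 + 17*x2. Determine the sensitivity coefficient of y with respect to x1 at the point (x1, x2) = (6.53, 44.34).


y = 19*x1^2 + 17*x2
dy/dx1 = 2*19*x1
Evaluate at x1 = 6.53: c1 = 38 * 6.53
c1 = 248.1400

248.1400


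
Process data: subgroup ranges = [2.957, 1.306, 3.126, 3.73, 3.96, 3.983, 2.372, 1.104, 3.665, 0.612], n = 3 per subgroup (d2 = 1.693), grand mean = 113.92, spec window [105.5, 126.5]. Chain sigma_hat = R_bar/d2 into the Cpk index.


R_bar = (2.957 + 1.306 + 3.126 + 3.73 + 3.96 + 3.983 + 2.372 + 1.104 + 3.665 + 0.612) / 10 = 2.6815
sigma = R_bar / d2 = 2.6815 / 1.693 = 1.5838748
Cp = (USL - LSL)/(6*sigma) = (126.5 - 105.5)/(6*1.5838748) = 2.2098
Cpu = (126.5 - 113.92)/(3*1.5838748) = 2.6475
Cpl = (113.92 - 105.5)/(3*1.5838748) = 1.7720
Cpk = min(Cpu, Cpl) = 1.7720

1.7720


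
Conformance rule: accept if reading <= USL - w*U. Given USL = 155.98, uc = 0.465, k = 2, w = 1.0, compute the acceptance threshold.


U = k * uc = 2 * 0.465 = 0.93
guard band g = w * U = 1.0 * 0.93 = 0.93
AL = USL - g = 155.98 - 0.93
AL = 155.0500

155.0500


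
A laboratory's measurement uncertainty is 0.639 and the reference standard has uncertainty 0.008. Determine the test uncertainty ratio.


TUR = u_lab / u_ref
= 0.639 / 0.008
= 79.8750

79.8750


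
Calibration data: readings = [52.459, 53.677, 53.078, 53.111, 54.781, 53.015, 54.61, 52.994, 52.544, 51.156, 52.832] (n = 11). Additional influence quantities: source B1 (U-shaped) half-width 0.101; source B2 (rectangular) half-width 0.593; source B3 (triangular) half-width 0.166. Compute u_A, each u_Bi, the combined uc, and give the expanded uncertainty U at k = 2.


mean = (52.459 + 53.677 + 53.078 + 53.111 + 54.781 + 53.015 + 54.61 + 52.994 + 52.544 + 51.156 + 52.832) / 11 = 53.11427273
s = sqrt(sum((x - mean)^2)/(n-1)) = 1.0013287
u_A = s / sqrt(n) = 1.0013287 / sqrt(11) = 0.30191196
u_B1 = 0.101 / sqrt(2) = 0.071417785
u_B2 = 0.593 / sqrt(3) = 0.34236871
u_B3 = 0.166 / sqrt(6) = 0.067769216
uc = sqrt(0.30191196^2 + 0.071417785^2 + 0.34236871^2 + 0.067769216^2) = 0.46696931
U = k * uc = 2 * 0.46696931
U = 0.9339

0.9339


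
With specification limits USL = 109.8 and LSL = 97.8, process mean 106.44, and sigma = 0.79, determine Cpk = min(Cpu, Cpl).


Cpu = (USL - mean) / (3*sigma) = (109.8 - 106.44) / (3*0.79) = 1.4177
Cpl = (mean - LSL) / (3*sigma) = (106.44 - 97.8) / (3*0.79) = 3.6456
Cpk = min(Cpu, Cpl) = 1.4177

1.4177


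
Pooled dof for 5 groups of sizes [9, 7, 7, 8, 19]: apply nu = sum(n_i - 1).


nu = sum_i (n_i - 1)
nu = ((9 - 1) + (7 - 1) + (7 - 1) + (8 - 1) + (19 - 1))
nu = 8 + 6 + 6 + 7 + 18
nu = 45

45


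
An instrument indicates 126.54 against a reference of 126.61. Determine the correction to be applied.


Correction = standard - reading
= 126.61 - 126.54
= 0.0700

0.0700


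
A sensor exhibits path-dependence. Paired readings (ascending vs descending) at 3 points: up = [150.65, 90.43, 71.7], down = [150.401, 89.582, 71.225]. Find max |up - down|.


|150.65 - 150.401| = 0.2490
|90.43 - 89.582| = 0.8480
|71.7 - 71.225| = 0.4750
hysteresis = max(diffs) = 0.8480

0.8480


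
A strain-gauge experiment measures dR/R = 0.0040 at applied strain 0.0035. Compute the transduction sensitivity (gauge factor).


GF = (dR/R) / epsilon
= 0.0040 / 0.0035
= 1.1429

1.1429


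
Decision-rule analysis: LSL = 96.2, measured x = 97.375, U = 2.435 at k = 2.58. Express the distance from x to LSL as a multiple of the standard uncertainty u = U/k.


u = U / k = 2.435 / 2.58 = 0.94379845
margin = |LSL - x| = |96.2 - 97.375| = 1.175
z = margin / u = 1.175 / 0.94379845
z = 1.2450

1.2450


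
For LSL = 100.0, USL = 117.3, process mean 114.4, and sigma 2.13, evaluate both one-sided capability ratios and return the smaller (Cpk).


Cpu = (USL - mean) / (3*sigma) = (117.3 - 114.4) / (3*2.13) = 0.4538
Cpl = (mean - LSL) / (3*sigma) = (114.4 - 100.0) / (3*2.13) = 2.2535
Cpk = min(Cpu, Cpl) = 0.4538

0.4538


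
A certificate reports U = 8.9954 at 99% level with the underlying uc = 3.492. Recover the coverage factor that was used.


k = U / uc
k = 8.9954 / 3.492
k = 2.576

2.576


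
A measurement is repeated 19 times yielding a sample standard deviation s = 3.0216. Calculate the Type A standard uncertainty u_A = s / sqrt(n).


u_A = s / sqrt(n)
u_A = 3.0216 / sqrt(19)
u_A = 3.0216 / 4.3588989
u_A = 0.6932

0.6932


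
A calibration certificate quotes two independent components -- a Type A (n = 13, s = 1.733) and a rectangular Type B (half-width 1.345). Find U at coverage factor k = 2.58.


u_A = s / sqrt(n) = 1.733 / sqrt(13) = 0.48064772
u_B = half_width / sqrt(3) = 1.345 / sqrt(3) = 0.77653611
uc = sqrt(u_A^2 + u_B^2) = sqrt(0.48064772^2 + 0.77653611^2) = 0.91325274
U = k * uc = 2.58 * 0.91325274
U = 2.3562

2.3562


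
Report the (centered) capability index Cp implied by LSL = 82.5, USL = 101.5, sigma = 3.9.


Cp = (USL - LSL) / (6 * sigma)
= (101.5 - 82.5) / (6 * 3.9)
= 19.0000 / 23.4000
= 0.8120

0.8120


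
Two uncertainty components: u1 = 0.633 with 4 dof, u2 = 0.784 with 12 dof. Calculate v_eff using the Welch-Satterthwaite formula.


uc = sqrt(u1^2 + u2^2) = sqrt(0.633^2 + 0.784^2) = 1.0076433
v_eff = uc^4 / (u1^4/v1 + u2^4/v2)
= 1.0076433^4 / (0.633^4/4 + 0.784^4/12)
= 1.0309255 / 0.071621419
v_eff = 14.3941

14.3941


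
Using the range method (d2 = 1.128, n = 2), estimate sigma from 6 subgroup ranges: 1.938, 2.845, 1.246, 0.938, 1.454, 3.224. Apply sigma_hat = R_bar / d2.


R_bar = (1.938 + 2.845 + 1.246 + 0.938 + 1.454 + 3.224) / 6
R_bar = 11.645 / 6 = 1.9408333
sigma_hat = R_bar / d2 = 1.9408333 / 1.128 = 1.7206

1.7206


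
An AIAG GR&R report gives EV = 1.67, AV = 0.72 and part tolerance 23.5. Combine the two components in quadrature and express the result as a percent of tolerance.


GRR = sqrt(EV^2 + AV^2) = sqrt(1.67^2 + 0.72^2) = 1.8185984
%GRR = GRR / tol * 100 = 1.8185984 / 23.5 * 100
%GRR = 7.7387

7.7387


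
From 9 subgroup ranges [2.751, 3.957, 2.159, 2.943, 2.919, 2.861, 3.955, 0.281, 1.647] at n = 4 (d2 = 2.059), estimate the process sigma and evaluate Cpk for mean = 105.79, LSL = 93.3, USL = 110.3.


R_bar = (2.751 + 3.957 + 2.159 + 2.943 + 2.919 + 2.861 + 3.955 + 0.281 + 1.647) / 9 = 2.6081111
sigma = R_bar / d2 = 2.6081111 / 2.059 = 1.2666882
Cp = (USL - LSL)/(6*sigma) = (110.3 - 93.3)/(6*1.2666882) = 2.2368
Cpu = (110.3 - 105.79)/(3*1.2666882) = 1.1868
Cpl = (105.79 - 93.3)/(3*1.2666882) = 3.2868
Cpk = min(Cpu, Cpl) = 1.1868

1.1868


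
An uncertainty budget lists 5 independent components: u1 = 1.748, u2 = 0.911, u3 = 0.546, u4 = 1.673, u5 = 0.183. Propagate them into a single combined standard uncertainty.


uc = sqrt(1.748^2 + 0.911^2 + 0.546^2 + 1.673^2 + 0.183^2)
uc = sqrt(7.015959)
uc = 2.6488

2.6488


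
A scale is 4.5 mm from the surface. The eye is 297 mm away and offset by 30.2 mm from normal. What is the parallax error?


error = h * offset / d
= 4.5 * 30.2 / 297
= 0.4576

0.4576


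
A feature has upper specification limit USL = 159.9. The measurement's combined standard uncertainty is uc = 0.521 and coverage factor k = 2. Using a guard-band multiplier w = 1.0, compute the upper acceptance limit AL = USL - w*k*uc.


U = k * uc = 2 * 0.521 = 1.042
guard band g = w * U = 1.0 * 1.042 = 1.042
AL = USL - g = 159.9 - 1.042
AL = 158.8580

158.8580


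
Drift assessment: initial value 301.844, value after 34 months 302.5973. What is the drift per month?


rate = (v2 - v1) / months
= (302.5973 - 301.844) / 34
= 0.7533 / 34
= 0.0222

0.0222


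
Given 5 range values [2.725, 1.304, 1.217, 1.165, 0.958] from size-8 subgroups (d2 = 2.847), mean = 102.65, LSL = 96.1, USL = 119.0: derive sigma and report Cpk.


R_bar = (2.725 + 1.304 + 1.217 + 1.165 + 0.958) / 5 = 1.4738
sigma = R_bar / d2 = 1.4738 / 2.847 = 0.51766772
Cp = (USL - LSL)/(6*sigma) = (119.0 - 96.1)/(6*0.51766772) = 7.3728
Cpu = (119.0 - 102.65)/(3*0.51766772) = 10.5280
Cpl = (102.65 - 96.1)/(3*0.51766772) = 4.2176
Cpk = min(Cpu, Cpl) = 4.2176

4.2176


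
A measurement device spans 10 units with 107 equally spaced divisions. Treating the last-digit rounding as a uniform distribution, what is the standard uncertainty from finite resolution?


resolution = range / divisions
resolution = 10 / 107 = 0.093457944
u_res = resolution / (2*sqrt(3))
u_res = 0.093457944 / 3.4641016
u_res = 0.0270

0.0270


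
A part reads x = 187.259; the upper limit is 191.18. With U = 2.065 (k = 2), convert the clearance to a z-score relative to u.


u = U / k = 2.065 / 2 = 1.0325
margin = |USL - x| = |191.18 - 187.259| = 3.921
z = margin / u = 3.921 / 1.0325
z = 3.7976

3.7976


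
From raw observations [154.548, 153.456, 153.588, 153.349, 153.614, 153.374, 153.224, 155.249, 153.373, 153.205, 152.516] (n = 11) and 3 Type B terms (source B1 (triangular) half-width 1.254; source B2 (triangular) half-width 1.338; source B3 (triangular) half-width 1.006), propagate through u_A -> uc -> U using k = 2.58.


mean = (154.548 + 153.456 + 153.588 + 153.349 + 153.614 + 153.374 + 153.224 + 155.249 + 153.373 + 153.205 + 152.516) / 11 = 153.5905455
s = sqrt(sum((x - mean)^2)/(n-1)) = 0.72636497
u_A = s / sqrt(n) = 0.72636497 / sqrt(11) = 0.21900728
u_B1 = 1.254 / sqrt(6) = 0.51194336
u_B2 = 1.338 / sqrt(6) = 0.54623621
u_B3 = 1.006 / sqrt(6) = 0.41069778
uc = sqrt(0.21900728^2 + 0.51194336^2 + 0.54623621^2 + 0.41069778^2) = 0.88153097
U = k * uc = 2.58 * 0.88153097
U = 2.2743

2.2743


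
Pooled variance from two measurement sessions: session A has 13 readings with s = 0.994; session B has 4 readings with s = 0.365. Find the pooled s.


s_p = sqrt(((n1-1)*s1^2 + (n2-1)*s2^2) / (n1+n2-2))
numerator = (13-1)*0.994^2 + (4-1)*0.365^2 = 11.856432 + 0.399675 = 12.256107
denominator = 13 + 4 - 2 = 15
s_p^2 = 12.256107 / 15 = 0.8170738
s_p = sqrt(0.8170738) = 0.9039

0.9039


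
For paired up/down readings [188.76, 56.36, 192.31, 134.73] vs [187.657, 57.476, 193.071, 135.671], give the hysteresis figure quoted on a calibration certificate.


|188.76 - 187.657| = 1.1030
|56.36 - 57.476| = 1.1160
|192.31 - 193.071| = 0.7610
|134.73 - 135.671| = 0.9410
hysteresis = max(diffs) = 1.1160

1.1160


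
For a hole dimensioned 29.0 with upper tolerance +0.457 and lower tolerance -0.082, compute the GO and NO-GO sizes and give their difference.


GO = nominal - lower_tol (smallest hole = maximum material condition)
GO = 29.0 - 0.082 = 28.918
NO-GO = nominal + upper_tol (largest hole = least material condition)
NO-GO = 29.0 + 0.457 = 29.457
spread = NO-GO - GO = 29.457 - 28.918 = 0.5390

0.5390


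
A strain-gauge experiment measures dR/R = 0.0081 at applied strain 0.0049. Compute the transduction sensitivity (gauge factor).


GF = (dR/R) / epsilon
= 0.0081 / 0.0049
= 1.6531

1.6531


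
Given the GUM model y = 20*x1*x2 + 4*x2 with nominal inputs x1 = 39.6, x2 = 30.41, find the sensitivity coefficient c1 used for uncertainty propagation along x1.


y = 20*x1*x2 + 4*x2
dy/dx1 = 20*x2
Evaluate at x2 = 30.41: c1 = 20 * 30.41
c1 = 608.2000

608.2000


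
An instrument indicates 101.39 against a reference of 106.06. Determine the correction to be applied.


Correction = standard - reading
= 106.06 - 101.39
= 4.6700

4.6700


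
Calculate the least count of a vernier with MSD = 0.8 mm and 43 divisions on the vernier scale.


LC = MSD / n_div
= 0.8 / 43
= 0.0186

0.0186


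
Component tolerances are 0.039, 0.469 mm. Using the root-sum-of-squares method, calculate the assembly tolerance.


RSS = sqrt(0.039^2 + 0.469^2)
= sqrt(0.221482)
= 0.4706

0.4706


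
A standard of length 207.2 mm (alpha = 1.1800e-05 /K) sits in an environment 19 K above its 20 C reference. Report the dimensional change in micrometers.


dL = L * alpha * dT
= 207.2 * 1.1800e-05 * 19
= 0.0464542 mm
dL_um = 0.0464542 * 1000 = 46.4542 um

46.4542


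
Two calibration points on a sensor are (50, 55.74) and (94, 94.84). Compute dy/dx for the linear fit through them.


slope = (y2 - y1) / (x2 - x1)
= (94.84 - 55.74) / (94 - 50)
= 39.1000 / 44
= 0.8886

0.8886


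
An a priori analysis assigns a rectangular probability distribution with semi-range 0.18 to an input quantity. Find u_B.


u_B = half_width / sqrt(3)
u_B = 0.18 / 1.7320508
u_B = 0.1039

0.1039


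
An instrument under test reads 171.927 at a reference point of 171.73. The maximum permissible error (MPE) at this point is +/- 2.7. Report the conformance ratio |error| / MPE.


e = indication - reference = 171.927 - 171.73 = 0.1970
|e| = 0.1970
ratio = |e| / MPE = 0.1970 / 2.7
ratio = 0.0730

0.0730


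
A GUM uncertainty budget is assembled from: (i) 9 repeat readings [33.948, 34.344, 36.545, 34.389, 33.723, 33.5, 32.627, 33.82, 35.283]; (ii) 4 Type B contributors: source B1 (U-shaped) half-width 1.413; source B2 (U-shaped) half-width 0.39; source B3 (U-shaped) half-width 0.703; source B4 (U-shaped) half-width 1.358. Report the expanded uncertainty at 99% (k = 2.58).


mean = (33.948 + 34.344 + 36.545 + 34.389 + 33.723 + 33.5 + 32.627 + 33.82 + 35.283) / 9 = 34.24211111
s = sqrt(sum((x - mean)^2)/(n-1)) = 1.1242872
u_A = s / sqrt(n) = 1.1242872 / sqrt(9) = 0.3747624
u_B1 = 1.413 / sqrt(2) = 0.99914188
u_B2 = 0.39 / sqrt(2) = 0.27577164
u_B3 = 0.703 / sqrt(2) = 0.49709607
u_B4 = 1.358 / sqrt(2) = 0.96025101
uc = sqrt(0.3747624^2 + 0.99914188^2 + 0.27577164^2 + 0.49709607^2 + 0.96025101^2) = 1.5440103
U = k * uc = 2.58 * 1.5440103
U = 3.9835

3.9835


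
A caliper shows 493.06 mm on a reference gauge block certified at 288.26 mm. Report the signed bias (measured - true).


Systematic error = measured - true
= 493.06 - 288.26
= 204.8000

204.8000


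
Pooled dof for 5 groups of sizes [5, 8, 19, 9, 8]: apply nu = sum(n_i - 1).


nu = sum_i (n_i - 1)
nu = ((5 - 1) + (8 - 1) + (19 - 1) + (9 - 1) + (8 - 1))
nu = 4 + 7 + 18 + 8 + 7
nu = 44

44


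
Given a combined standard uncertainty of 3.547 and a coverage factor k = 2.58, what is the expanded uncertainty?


U = k * uc
U = 2.58 * 3.547
U = 9.1513

9.1513


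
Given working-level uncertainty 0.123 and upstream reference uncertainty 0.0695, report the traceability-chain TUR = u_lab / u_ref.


TUR = u_lab / u_ref
= 0.123 / 0.0695
= 1.7698

1.7698


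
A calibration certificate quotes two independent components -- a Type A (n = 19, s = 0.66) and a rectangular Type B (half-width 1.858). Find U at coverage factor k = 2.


u_A = s / sqrt(n) = 0.66 / sqrt(19) = 0.15141438
u_B = half_width / sqrt(3) = 1.858 / sqrt(3) = 1.0727168
uc = sqrt(u_A^2 + u_B^2) = sqrt(0.15141438^2 + 1.0727168^2) = 1.0833502
U = k * uc = 2 * 1.0833502
U = 2.1667

2.1667


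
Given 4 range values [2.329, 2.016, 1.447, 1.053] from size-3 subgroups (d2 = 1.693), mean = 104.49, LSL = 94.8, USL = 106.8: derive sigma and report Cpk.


R_bar = (2.329 + 2.016 + 1.447 + 1.053) / 4 = 1.71125
sigma = R_bar / d2 = 1.71125 / 1.693 = 1.0107797
Cp = (USL - LSL)/(6*sigma) = (106.8 - 94.8)/(6*1.0107797) = 1.9787
Cpu = (106.8 - 104.49)/(3*1.0107797) = 0.7618
Cpl = (104.49 - 94.8)/(3*1.0107797) = 3.1956
Cpk = min(Cpu, Cpl) = 0.7618

0.7618


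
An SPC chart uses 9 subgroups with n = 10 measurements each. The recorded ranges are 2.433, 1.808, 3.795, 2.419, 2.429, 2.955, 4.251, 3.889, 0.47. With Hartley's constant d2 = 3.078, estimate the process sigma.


R_bar = (2.433 + 1.808 + 3.795 + 2.419 + 2.429 + 2.955 + 4.251 + 3.889 + 0.47) / 9
R_bar = 24.449 / 9 = 2.7165556
sigma_hat = R_bar / d2 = 2.7165556 / 3.078 = 0.8826

0.8826


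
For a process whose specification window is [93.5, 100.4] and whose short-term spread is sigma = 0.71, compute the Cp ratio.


Cp = (USL - LSL) / (6 * sigma)
= (100.4 - 93.5) / (6 * 0.71)
= 6.9000 / 4.2600
= 1.6197

1.6197


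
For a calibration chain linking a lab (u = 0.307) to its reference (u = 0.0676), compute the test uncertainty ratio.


TUR = u_lab / u_ref
= 0.307 / 0.0676
= 4.5414

4.5414


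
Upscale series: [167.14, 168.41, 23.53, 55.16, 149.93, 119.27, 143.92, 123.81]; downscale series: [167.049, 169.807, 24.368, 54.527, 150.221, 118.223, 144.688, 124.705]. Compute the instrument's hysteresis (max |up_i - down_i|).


|167.14 - 167.049| = 0.0910
|168.41 - 169.807| = 1.3970
|23.53 - 24.368| = 0.8380
|55.16 - 54.527| = 0.6330
|149.93 - 150.221| = 0.2910
|119.27 - 118.223| = 1.0470
|143.92 - 144.688| = 0.7680
|123.81 - 124.705| = 0.8950
hysteresis = max(diffs) = 1.3970

1.3970


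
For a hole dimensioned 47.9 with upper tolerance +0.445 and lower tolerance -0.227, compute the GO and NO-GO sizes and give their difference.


GO = nominal - lower_tol (smallest hole = maximum material condition)
GO = 47.9 - 0.227 = 47.673
NO-GO = nominal + upper_tol (largest hole = least material condition)
NO-GO = 47.9 + 0.445 = 48.345
spread = NO-GO - GO = 48.345 - 47.673 = 0.6720

0.6720


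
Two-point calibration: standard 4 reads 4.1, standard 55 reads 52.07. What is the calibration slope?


slope = (y2 - y1) / (x2 - x1)
= (52.07 - 4.1) / (55 - 4)
= 47.9700 / 51
= 0.9406

0.9406


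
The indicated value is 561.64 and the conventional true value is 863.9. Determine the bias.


Systematic error = measured - true
= 561.64 - 863.9
= -302.2600

-302.2600


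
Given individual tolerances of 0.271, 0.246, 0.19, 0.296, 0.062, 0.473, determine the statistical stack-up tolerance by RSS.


RSS = sqrt(0.271^2 + 0.246^2 + 0.19^2 + 0.296^2 + 0.062^2 + 0.473^2)
= sqrt(0.485246)
= 0.6966

0.6966


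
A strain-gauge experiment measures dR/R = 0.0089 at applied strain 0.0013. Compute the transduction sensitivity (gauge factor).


GF = (dR/R) / epsilon
= 0.0089 / 0.0013
= 6.8462

6.8462


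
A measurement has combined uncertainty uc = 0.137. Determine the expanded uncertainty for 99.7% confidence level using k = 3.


U = k * uc
U = 3 * 0.137
U = 0.4110

0.4110


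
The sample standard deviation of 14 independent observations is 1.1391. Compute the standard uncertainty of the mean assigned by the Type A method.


u_A = s / sqrt(n)
u_A = 1.1391 / sqrt(14)
u_A = 1.1391 / 3.7416574
u_A = 0.3044

0.3044


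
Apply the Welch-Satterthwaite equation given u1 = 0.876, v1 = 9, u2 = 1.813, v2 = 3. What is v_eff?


uc = sqrt(u1^2 + u2^2) = sqrt(0.876^2 + 1.813^2) = 2.0135404
v_eff = uc^4 / (u1^4/v1 + u2^4/v2)
= 2.0135404^4 / (0.876^4/9 + 1.813^4/3)
= 16.437713 / 3.6668179
v_eff = 4.4828

4.4828


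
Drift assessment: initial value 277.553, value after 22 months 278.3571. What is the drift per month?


rate = (v2 - v1) / months
= (278.3571 - 277.553) / 22
= 0.8041 / 22
= 0.0366

0.0366


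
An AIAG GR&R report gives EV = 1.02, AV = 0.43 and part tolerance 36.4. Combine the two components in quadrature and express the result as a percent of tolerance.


GRR = sqrt(EV^2 + AV^2) = sqrt(1.02^2 + 0.43^2) = 1.1069327
%GRR = GRR / tol * 100 = 1.1069327 / 36.4 * 100
%GRR = 3.0410

3.0410


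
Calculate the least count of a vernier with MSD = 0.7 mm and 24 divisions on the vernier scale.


LC = MSD / n_div
= 0.7 / 24
= 0.0292

0.0292


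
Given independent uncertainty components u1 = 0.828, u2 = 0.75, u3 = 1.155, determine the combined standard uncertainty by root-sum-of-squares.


uc = sqrt(0.828^2 + 0.75^2 + 1.155^2)
uc = sqrt(2.582109)
uc = 1.6069

1.6069


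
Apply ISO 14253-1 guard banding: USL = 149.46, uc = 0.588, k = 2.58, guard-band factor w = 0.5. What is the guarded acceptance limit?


U = k * uc = 2.58 * 0.588 = 1.51704
guard band g = w * U = 0.5 * 1.51704 = 0.75852
AL = USL - g = 149.46 - 0.75852
AL = 148.7015

148.7015


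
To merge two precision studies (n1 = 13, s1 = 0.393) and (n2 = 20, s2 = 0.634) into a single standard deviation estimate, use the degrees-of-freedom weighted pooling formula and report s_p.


s_p = sqrt(((n1-1)*s1^2 + (n2-1)*s2^2) / (n1+n2-2))
numerator = (13-1)*0.393^2 + (20-1)*0.634^2 = 1.853388 + 7.637164 = 9.490552
denominator = 13 + 20 - 2 = 31
s_p^2 = 9.490552 / 31 = 0.30614684
s_p = sqrt(0.30614684) = 0.5533

0.5533


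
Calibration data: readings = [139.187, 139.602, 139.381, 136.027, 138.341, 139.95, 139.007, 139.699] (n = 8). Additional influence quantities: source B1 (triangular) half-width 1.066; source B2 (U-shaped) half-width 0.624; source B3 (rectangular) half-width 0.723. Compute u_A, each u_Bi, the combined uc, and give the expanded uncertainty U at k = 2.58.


mean = (139.187 + 139.602 + 139.381 + 136.027 + 138.341 + 139.95 + 139.007 + 139.699) / 8 = 138.89925
s = sqrt(sum((x - mean)^2)/(n-1)) = 1.2606965
u_A = s / sqrt(n) = 1.2606965 / sqrt(8) = 0.44572352
u_B1 = 1.066 / sqrt(6) = 0.43519268
u_B2 = 0.624 / sqrt(2) = 0.44123463
u_B3 = 0.723 / sqrt(3) = 0.41742424
uc = sqrt(0.44572352^2 + 0.43519268^2 + 0.44123463^2 + 0.41742424^2) = 0.87005352
U = k * uc = 2.58 * 0.87005352
U = 2.2447

2.2447


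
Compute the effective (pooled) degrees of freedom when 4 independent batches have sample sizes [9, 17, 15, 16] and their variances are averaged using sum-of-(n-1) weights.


nu = sum_i (n_i - 1)
nu = ((9 - 1) + (17 - 1) + (15 - 1) + (16 - 1))
nu = 8 + 16 + 14 + 15
nu = 53

53


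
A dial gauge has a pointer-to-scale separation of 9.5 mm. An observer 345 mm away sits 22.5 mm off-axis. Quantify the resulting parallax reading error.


error = h * offset / d
= 9.5 * 22.5 / 345
= 0.6196

0.6196


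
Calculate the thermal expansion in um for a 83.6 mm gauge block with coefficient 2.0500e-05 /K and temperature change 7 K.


dL = L * alpha * dT
= 83.6 * 2.0500e-05 * 7
= 0.0119966 mm
dL_um = 0.0119966 * 1000 = 11.9966 um

11.9966


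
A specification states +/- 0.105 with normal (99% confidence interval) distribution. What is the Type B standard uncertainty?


u_B = half_width / 2.576
u_B = 0.105 / 2.576
u_B = 0.0408

0.0408


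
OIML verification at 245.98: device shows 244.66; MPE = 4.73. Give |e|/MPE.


e = indication - reference = 244.66 - 245.98 = -1.3200
|e| = 1.3200
ratio = |e| / MPE = 1.3200 / 4.73
ratio = 0.2791

0.2791


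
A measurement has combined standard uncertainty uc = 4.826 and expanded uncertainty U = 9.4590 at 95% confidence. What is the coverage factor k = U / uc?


k = U / uc
k = 9.4590 / 4.826
k = 1.96

1.96


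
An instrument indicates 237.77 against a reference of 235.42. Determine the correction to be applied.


Correction = standard - reading
= 235.42 - 237.77
= -2.3500

-2.3500


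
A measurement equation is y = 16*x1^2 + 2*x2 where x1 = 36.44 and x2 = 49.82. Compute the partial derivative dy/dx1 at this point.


y = 16*x1^2 + 2*x2
dy/dx1 = 2*16*x1
Evaluate at x1 = 36.44: c1 = 32 * 36.44
c1 = 1166.0800

1166.0800


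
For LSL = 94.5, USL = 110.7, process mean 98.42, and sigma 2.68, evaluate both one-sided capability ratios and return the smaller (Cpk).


Cpu = (USL - mean) / (3*sigma) = (110.7 - 98.42) / (3*2.68) = 1.5274
Cpl = (mean - LSL) / (3*sigma) = (98.42 - 94.5) / (3*2.68) = 0.4876
Cpk = min(Cpu, Cpl) = 0.4876

0.4876


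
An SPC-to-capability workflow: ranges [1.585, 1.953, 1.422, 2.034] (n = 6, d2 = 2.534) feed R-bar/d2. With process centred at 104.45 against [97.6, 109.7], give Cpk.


R_bar = (1.585 + 1.953 + 1.422 + 2.034) / 4 = 1.7485
sigma = R_bar / d2 = 1.7485 / 2.534 = 0.69001579
Cp = (USL - LSL)/(6*sigma) = (109.7 - 97.6)/(6*0.69001579) = 2.9226
Cpu = (109.7 - 104.45)/(3*0.69001579) = 2.5362
Cpl = (104.45 - 97.6)/(3*0.69001579) = 3.3091
Cpk = min(Cpu, Cpl) = 2.5362

2.5362


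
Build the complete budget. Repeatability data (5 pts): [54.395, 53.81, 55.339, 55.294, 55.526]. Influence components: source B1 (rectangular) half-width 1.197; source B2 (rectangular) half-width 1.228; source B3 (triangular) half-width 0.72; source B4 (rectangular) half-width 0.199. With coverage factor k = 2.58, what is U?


mean = (54.395 + 53.81 + 55.339 + 55.294 + 55.526) / 5 = 54.8728
s = sqrt(sum((x - mean)^2)/(n-1)) = 0.73811564
u_A = s / sqrt(n) = 0.73811564 / sqrt(5) = 0.33009535
u_B1 = 1.197 / sqrt(3) = 0.69108827
u_B2 = 1.228 / sqrt(3) = 0.70898613
u_B3 = 0.72 / sqrt(6) = 0.29393877
u_B4 = 0.199 / sqrt(3) = 0.1148927
uc = sqrt(0.33009535^2 + 0.69108827^2 + 0.70898613^2 + 0.29393877^2 + 0.1148927^2) = 1.0903337
U = k * uc = 2.58 * 1.0903337
U = 2.8131

2.8131


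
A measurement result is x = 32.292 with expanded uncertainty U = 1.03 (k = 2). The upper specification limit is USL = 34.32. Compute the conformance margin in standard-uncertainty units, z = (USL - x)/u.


u = U / k = 1.03 / 2 = 0.515
margin = |USL - x| = |34.32 - 32.292| = 2.028
z = margin / u = 2.028 / 0.515
z = 3.9379

3.9379


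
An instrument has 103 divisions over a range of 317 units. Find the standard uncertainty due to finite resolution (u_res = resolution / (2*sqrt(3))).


resolution = range / divisions
resolution = 317 / 103 = 3.0776699
u_res = resolution / (2*sqrt(3))
u_res = 3.0776699 / 3.4641016
u_res = 0.8884

0.8884


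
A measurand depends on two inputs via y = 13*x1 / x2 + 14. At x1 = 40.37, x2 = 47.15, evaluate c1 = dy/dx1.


y = 13*x1 / x2 + 14
dy/dx1 = 13/x2
Evaluate at x2 = 47.15: c1 = 13 / 47.15
c1 = 0.2757

0.2757


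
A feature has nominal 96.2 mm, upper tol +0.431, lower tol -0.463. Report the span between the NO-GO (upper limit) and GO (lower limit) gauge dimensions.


GO = nominal - lower_tol (smallest hole = maximum material condition)
GO = 96.2 - 0.463 = 95.737
NO-GO = nominal + upper_tol (largest hole = least material condition)
NO-GO = 96.2 + 0.431 = 96.631
spread = NO-GO - GO = 96.631 - 95.737 = 0.8940

0.8940


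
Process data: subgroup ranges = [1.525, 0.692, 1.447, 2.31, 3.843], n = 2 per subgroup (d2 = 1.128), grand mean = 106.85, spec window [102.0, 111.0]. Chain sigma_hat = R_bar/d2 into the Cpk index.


R_bar = (1.525 + 0.692 + 1.447 + 2.31 + 3.843) / 5 = 1.9634
sigma = R_bar / d2 = 1.9634 / 1.128 = 1.7406028
Cp = (USL - LSL)/(6*sigma) = (111.0 - 102.0)/(6*1.7406028) = 0.8618
Cpu = (111.0 - 106.85)/(3*1.7406028) = 0.7947
Cpl = (106.85 - 102.0)/(3*1.7406028) = 0.9288
Cpk = min(Cpu, Cpl) = 0.7947

0.7947


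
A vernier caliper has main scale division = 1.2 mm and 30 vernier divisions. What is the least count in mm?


LC = MSD / n_div
= 1.2 / 30
= 0.0400

0.0400


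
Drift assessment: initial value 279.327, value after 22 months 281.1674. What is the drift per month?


rate = (v2 - v1) / months
= (281.1674 - 279.327) / 22
= 1.8404 / 22
= 0.0837

0.0837


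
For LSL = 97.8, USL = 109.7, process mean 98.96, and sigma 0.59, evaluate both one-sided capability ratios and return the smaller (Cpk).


Cpu = (USL - mean) / (3*sigma) = (109.7 - 98.96) / (3*0.59) = 6.0678
Cpl = (mean - LSL) / (3*sigma) = (98.96 - 97.8) / (3*0.59) = 0.6554
Cpk = min(Cpu, Cpl) = 0.6554

0.6554


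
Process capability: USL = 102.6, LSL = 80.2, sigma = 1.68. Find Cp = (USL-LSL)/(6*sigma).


Cp = (USL - LSL) / (6 * sigma)
= (102.6 - 80.2) / (6 * 1.68)
= 22.4000 / 10.0800
= 2.2222

2.2222


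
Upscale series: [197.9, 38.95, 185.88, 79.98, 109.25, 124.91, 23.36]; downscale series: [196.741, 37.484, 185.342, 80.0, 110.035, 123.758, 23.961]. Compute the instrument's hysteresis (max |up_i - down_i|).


|197.9 - 196.741| = 1.1590
|38.95 - 37.484| = 1.4660
|185.88 - 185.342| = 0.5380
|79.98 - 80.0| = 0.0200
|109.25 - 110.035| = 0.7850
|124.91 - 123.758| = 1.1520
|23.36 - 23.961| = 0.6010
hysteresis = max(diffs) = 1.4660

1.4660


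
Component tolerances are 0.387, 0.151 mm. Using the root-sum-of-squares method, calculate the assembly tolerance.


RSS = sqrt(0.387^2 + 0.151^2)
= sqrt(0.17257)
= 0.4154

0.4154


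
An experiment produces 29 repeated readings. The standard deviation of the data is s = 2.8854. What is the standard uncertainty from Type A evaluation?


u_A = s / sqrt(n)
u_A = 2.8854 / sqrt(29)
u_A = 2.8854 / 5.3851648
u_A = 0.5358

0.5358


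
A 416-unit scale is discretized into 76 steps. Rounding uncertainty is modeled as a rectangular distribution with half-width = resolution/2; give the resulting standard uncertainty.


resolution = range / divisions
resolution = 416 / 76 = 5.4736842
u_res = resolution / (2*sqrt(3))
u_res = 5.4736842 / 3.4641016
u_res = 1.5801

1.5801


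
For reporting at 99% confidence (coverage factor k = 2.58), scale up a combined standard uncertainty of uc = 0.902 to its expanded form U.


U = k * uc
U = 2.58 * 0.902
U = 2.3272

2.3272


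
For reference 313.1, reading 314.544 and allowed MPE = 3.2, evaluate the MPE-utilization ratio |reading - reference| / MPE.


e = indication - reference = 314.544 - 313.1 = 1.4440
|e| = 1.4440
ratio = |e| / MPE = 1.4440 / 3.2
ratio = 0.4512

0.4512


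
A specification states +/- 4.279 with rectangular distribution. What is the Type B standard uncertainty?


u_B = half_width / sqrt(3)
u_B = 4.279 / 1.7320508
u_B = 2.4705

2.4705


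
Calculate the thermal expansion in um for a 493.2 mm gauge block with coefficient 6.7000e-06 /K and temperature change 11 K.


dL = L * alpha * dT
= 493.2 * 6.7000e-06 * 11
= 0.0363488 mm
dL_um = 0.0363488 * 1000 = 36.3488 um

36.3488


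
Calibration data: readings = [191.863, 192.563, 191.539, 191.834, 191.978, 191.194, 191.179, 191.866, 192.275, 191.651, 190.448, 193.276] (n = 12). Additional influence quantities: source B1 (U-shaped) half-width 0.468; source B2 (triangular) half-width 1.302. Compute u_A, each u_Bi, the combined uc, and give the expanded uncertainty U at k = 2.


mean = (191.863 + 192.563 + 191.539 + 191.834 + 191.978 + 191.194 + 191.179 + 191.866 + 192.275 + 191.651 + 190.448 + 193.276) / 12 = 191.8055
s = sqrt(sum((x - mean)^2)/(n-1)) = 0.71973954
u_A = s / sqrt(n) = 0.71973954 / sqrt(12) = 0.20777091
u_B1 = 0.468 / sqrt(2) = 0.33092597
u_B2 = 1.302 / sqrt(6) = 0.53153927
uc = sqrt(0.20777091^2 + 0.33092597^2 + 0.53153927^2) = 0.65970807
U = k * uc = 2 * 0.65970807
U = 1.3194

1.3194


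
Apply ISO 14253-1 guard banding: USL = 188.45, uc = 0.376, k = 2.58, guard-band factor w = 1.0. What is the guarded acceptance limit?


U = k * uc = 2.58 * 0.376 = 0.97008
guard band g = w * U = 1.0 * 0.97008 = 0.97008
AL = USL - g = 188.45 - 0.97008
AL = 187.4799

187.4799


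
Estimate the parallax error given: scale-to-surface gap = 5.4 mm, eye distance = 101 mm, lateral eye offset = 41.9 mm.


error = h * offset / d
= 5.4 * 41.9 / 101
= 2.2402

2.2402


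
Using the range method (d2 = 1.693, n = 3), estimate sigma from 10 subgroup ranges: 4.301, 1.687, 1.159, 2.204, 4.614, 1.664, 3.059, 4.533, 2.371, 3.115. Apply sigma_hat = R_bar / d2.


R_bar = (4.301 + 1.687 + 1.159 + 2.204 + 4.614 + 1.664 + 3.059 + 4.533 + 2.371 + 3.115) / 10
R_bar = 28.707 / 10 = 2.8707
sigma_hat = R_bar / d2 = 2.8707 / 1.693 = 1.6956

1.6956


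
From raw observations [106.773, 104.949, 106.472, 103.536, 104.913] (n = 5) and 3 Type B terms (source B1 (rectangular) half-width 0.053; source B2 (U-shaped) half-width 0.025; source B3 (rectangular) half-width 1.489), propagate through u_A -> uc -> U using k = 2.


mean = (106.773 + 104.949 + 106.472 + 103.536 + 104.913) / 5 = 105.3286
s = sqrt(sum((x - mean)^2)/(n-1)) = 1.3156642
u_A = s / sqrt(n) = 1.3156642 / sqrt(5) = 0.58838292
u_B1 = 0.053 / sqrt(3) = 0.030599564
u_B2 = 0.025 / sqrt(2) = 0.01767767
u_B3 = 1.489 / sqrt(3) = 0.85967455
uc = sqrt(0.58838292^2 + 0.030599564^2 + 0.01767767^2 + 0.85967455^2) = 1.0423453
U = k * uc = 2 * 1.0423453
U = 2.0847

2.0847


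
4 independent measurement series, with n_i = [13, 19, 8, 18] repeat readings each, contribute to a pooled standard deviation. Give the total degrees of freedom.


nu = sum_i (n_i - 1)
nu = ((13 - 1) + (19 - 1) + (8 - 1) + (18 - 1))
nu = 12 + 18 + 7 + 17
nu = 54

54


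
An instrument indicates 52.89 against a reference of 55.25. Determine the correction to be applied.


Correction = standard - reading
= 55.25 - 52.89
= 2.3600

2.3600


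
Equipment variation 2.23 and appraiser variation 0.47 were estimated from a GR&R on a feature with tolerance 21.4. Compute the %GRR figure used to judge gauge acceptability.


GRR = sqrt(EV^2 + AV^2) = sqrt(2.23^2 + 0.47^2) = 2.278991
%GRR = GRR / tol * 100 = 2.278991 / 21.4 * 100
%GRR = 10.6495

10.6495


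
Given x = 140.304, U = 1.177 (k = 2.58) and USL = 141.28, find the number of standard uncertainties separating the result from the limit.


u = U / k = 1.177 / 2.58 = 0.45620155
margin = |USL - x| = |141.28 - 140.304| = 0.976
z = margin / u = 0.976 / 0.45620155
z = 2.1394

2.1394


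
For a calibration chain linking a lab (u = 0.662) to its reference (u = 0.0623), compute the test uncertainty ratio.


TUR = u_lab / u_ref
= 0.662 / 0.0623
= 10.6260

10.6260


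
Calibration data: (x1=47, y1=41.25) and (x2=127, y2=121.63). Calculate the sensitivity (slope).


slope = (y2 - y1) / (x2 - x1)
= (121.63 - 41.25) / (127 - 47)
= 80.3800 / 80
= 1.0048

1.0048


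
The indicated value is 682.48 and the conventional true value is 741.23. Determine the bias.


Systematic error = measured - true
= 682.48 - 741.23
= -58.7500

-58.7500


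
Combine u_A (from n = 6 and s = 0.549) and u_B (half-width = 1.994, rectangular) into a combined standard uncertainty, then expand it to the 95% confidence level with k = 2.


u_A = s / sqrt(n) = 0.549 / sqrt(6) = 0.22412831
u_B = half_width / sqrt(3) = 1.994 / sqrt(3) = 1.1512364
uc = sqrt(u_A^2 + u_B^2) = sqrt(0.22412831^2 + 1.1512364^2) = 1.1728507
U = k * uc = 2 * 1.1728507
U = 2.3457

2.3457


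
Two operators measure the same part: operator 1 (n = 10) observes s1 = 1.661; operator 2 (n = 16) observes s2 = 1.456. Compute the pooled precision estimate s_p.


s_p = sqrt(((n1-1)*s1^2 + (n2-1)*s2^2) / (n1+n2-2))
numerator = (10-1)*1.661^2 + (16-1)*1.456^2 = 24.830289 + 31.79904 = 56.629329
denominator = 10 + 16 - 2 = 24
s_p^2 = 56.629329 / 24 = 2.3595554
s_p = sqrt(2.3595554) = 1.5361

1.5361


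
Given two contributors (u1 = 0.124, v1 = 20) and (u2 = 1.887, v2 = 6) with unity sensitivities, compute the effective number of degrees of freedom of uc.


uc = sqrt(u1^2 + u2^2) = sqrt(0.124^2 + 1.887^2) = 1.8910698
v_eff = uc^4 / (u1^4/v1 + u2^4/v2)
= 1.8910698^4 / (0.124^4/20 + 1.887^4/6)
= 12.788813 / 2.1131911
v_eff = 6.0519

6.0519


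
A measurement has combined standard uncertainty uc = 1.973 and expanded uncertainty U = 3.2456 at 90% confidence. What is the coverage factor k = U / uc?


k = U / uc
k = 3.2456 / 1.973
k = 1.645

1.645


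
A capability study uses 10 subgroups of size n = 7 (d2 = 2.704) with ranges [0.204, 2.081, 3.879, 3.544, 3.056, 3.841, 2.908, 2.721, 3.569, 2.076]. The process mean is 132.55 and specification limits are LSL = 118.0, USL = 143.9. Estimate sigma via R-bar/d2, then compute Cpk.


R_bar = (0.204 + 2.081 + 3.879 + 3.544 + 3.056 + 3.841 + 2.908 + 2.721 + 3.569 + 2.076) / 10 = 2.7879
sigma = R_bar / d2 = 2.7879 / 2.704 = 1.0310281
Cp = (USL - LSL)/(6*sigma) = (143.9 - 118.0)/(6*1.0310281) = 4.1868
Cpu = (143.9 - 132.55)/(3*1.0310281) = 3.6695
Cpl = (132.55 - 118.0)/(3*1.0310281) = 4.7040
Cpk = min(Cpu, Cpl) = 3.6695

3.6695


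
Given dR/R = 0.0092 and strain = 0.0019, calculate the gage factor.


GF = (dR/R) / epsilon
= 0.0092 / 0.0019
= 4.8421

4.8421


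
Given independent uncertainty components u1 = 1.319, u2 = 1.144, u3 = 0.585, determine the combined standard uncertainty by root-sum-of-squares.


uc = sqrt(1.319^2 + 1.144^2 + 0.585^2)
uc = sqrt(3.390722)
uc = 1.8414

1.8414


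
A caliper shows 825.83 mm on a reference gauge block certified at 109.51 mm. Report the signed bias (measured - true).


Systematic error = measured - true
= 825.83 - 109.51
= 716.3200

716.3200


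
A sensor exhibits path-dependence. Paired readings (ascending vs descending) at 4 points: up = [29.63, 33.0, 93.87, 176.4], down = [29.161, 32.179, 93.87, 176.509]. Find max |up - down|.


|29.63 - 29.161| = 0.4690
|33.0 - 32.179| = 0.8210
|93.87 - 93.87| = 0
|176.4 - 176.509| = 0.1090
hysteresis = max(diffs) = 0.8210

0.8210


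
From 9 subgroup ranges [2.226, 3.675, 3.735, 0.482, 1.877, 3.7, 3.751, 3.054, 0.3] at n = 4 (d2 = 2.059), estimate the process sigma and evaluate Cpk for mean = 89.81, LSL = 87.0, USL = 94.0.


R_bar = (2.226 + 3.675 + 3.735 + 0.482 + 1.877 + 3.7 + 3.751 + 3.054 + 0.3) / 9 = 2.5333333
sigma = R_bar / d2 = 2.5333333 / 2.059 = 1.2303707
Cp = (USL - LSL)/(6*sigma) = (94.0 - 87.0)/(6*1.2303707) = 0.9482
Cpu = (94.0 - 89.81)/(3*1.2303707) = 1.1352
Cpl = (89.81 - 87.0)/(3*1.2303707) = 0.7613
Cpk = min(Cpu, Cpl) = 0.7613

0.7613


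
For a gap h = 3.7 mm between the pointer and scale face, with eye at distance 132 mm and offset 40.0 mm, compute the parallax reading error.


error = h * offset / d
= 3.7 * 40.0 / 132
= 1.1212

1.1212


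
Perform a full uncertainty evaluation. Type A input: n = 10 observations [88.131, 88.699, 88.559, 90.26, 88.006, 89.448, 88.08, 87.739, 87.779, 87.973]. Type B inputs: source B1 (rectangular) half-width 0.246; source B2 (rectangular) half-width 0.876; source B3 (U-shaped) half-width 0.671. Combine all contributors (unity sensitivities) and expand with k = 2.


mean = (88.131 + 88.699 + 88.559 + 90.26 + 88.006 + 89.448 + 88.08 + 87.739 + 87.779 + 87.973) / 10 = 88.4674
s = sqrt(sum((x - mean)^2)/(n-1)) = 0.81391007
u_A = s / sqrt(n) = 0.81391007 / sqrt(10) = 0.25738096
u_B1 = 0.246 / sqrt(3) = 0.14202817
u_B2 = 0.876 / sqrt(3) = 0.50575884
u_B3 = 0.671 / sqrt(2) = 0.47446865
uc = sqrt(0.25738096^2 + 0.14202817^2 + 0.50575884^2 + 0.47446865^2) = 0.75321276
U = k * uc = 2 * 0.75321276
U = 1.5064

1.5064
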